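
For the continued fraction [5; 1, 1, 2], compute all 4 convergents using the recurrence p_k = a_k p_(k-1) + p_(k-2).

Using the convergent recurrence p_i = a_i*p_{i-1} + p_{i-2}, q_i = a_i*q_{i-1} + q_{i-2} with p_{-2}=0, p_{-1}=1, q_{-2}=1, q_{-1}=0:
  i=0: a_0=5, p_0 = 5*1 + 0 = 5, q_0 = 5*0 + 1 = 1.
  i=1: a_1=1, p_1 = 1*5 + 1 = 6, q_1 = 1*1 + 0 = 1.
  i=2: a_2=1, p_2 = 1*6 + 5 = 11, q_2 = 1*1 + 1 = 2.
  i=3: a_3=2, p_3 = 2*11 + 6 = 28, q_3 = 2*2 + 1 = 5.

5/1, 6/1, 11/2, 28/5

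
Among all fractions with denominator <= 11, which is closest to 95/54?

7/4

Expand x = 95/54 as a continued fraction with the Euclidean algorithm:
  95 = 1*54 + 41, so a_0 = 1.
  54 = 1*41 + 13, so a_1 = 1.
  41 = 3*13 + 2, so a_2 = 3.
  13 = 6*2 + 1, so a_3 = 6.
  2 = 2*1 + 0, so a_4 = 2.
so x = [1; 1, 3, 6, 2].
Convergents (p_i = a_i*p_{i-1} + p_{i-2}, q_i = a_i*q_{i-1} + q_{i-2} with p_{-2}=0, p_{-1}=1, q_{-2}=1, q_{-1}=0), until the denominator exceeds 11:
  i=0: a_0=1, p_0 = 1*1 + 0 = 1, q_0 = 1*0 + 1 = 1.
  i=1: a_1=1, p_1 = 1*1 + 1 = 2, q_1 = 1*1 + 0 = 1.
  i=2: a_2=3, p_2 = 3*2 + 1 = 7, q_2 = 3*1 + 1 = 4.
  i=3: a_3=6, p_3 = 6*7 + 2 = 44, q_3 = 6*4 + 1 = 25.
q_3 = 25 > 11, so the last convergent with denominator <= 11 is p_2/q_2 = 7/4.
The closest fraction with denominator <= 11 is either p_2/q_2 or the intermediate fraction (k*p_2 + p_1)/(k*q_2 + q_1) with the largest k >= 1 whose denominator stays <= 11; these approach x as k grows, and every other convergent or intermediate fraction in range is farther away.
Largest k: floor((11 - q_1)/q_2) = floor((11 - 1)/4) = 2.
That gives (2*7 + 2)/(2*4 + 1) = 16/9.
Compare the errors: |x - 7/4| = |95*4 - 7*54|/(54*4) = 2/216, and |x - 16/9| = |95*9 - 16*54|/(54*9) = 9/486.
Cross-multiplying, 2*486 = 972 < 1944 = 9*216, so 2/216 is smaller: the convergent 7/4 is closer to x than 16/9.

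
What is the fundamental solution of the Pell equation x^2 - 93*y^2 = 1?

(x, y) = (12151, 1260)

First expand sqrt(93) as a continued fraction. With x_i = (sqrt(93) + m_i)/d_i and (m_0, d_0) = (0, 1): a_0 = floor(sqrt(93)) = 9, since 9^2 = 81 <= 93 < 100 = 10^2.
Iterate m_{i+1} = d_i*a_i - m_i, d_{i+1} = (93 - m_{i+1}^2)/d_i, a_{i+1} = floor((a_0 + m_{i+1})/d_{i+1}):
  m_1 = 1*9 - 0 = 9, d_1 = (93 - 9^2)/1 = 12/1 = 12, a_1 = floor((9 + 9)/12) = 1.
  m_2 = 12*1 - 9 = 3, d_2 = (93 - 3^2)/12 = 84/12 = 7, a_2 = floor((9 + 3)/7) = 1.
  m_3 = 7*1 - 3 = 4, d_3 = (93 - 4^2)/7 = 77/7 = 11, a_3 = floor((9 + 4)/11) = 1.
  m_4 = 11*1 - 4 = 7, d_4 = (93 - 7^2)/11 = 44/11 = 4, a_4 = floor((9 + 7)/4) = 4.
  m_5 = 4*4 - 7 = 9, d_5 = (93 - 9^2)/4 = 12/4 = 3, a_5 = floor((9 + 9)/3) = 6.
  m_6 = 3*6 - 9 = 9, d_6 = (93 - 9^2)/3 = 12/3 = 4, a_6 = floor((9 + 9)/4) = 4.
  m_7 = 4*4 - 9 = 7, d_7 = (93 - 7^2)/4 = 44/4 = 11, a_7 = floor((9 + 7)/11) = 1.
  m_8 = 11*1 - 7 = 4, d_8 = (93 - 4^2)/11 = 77/11 = 7, a_8 = floor((9 + 4)/7) = 1.
  m_9 = 7*1 - 4 = 3, d_9 = (93 - 3^2)/7 = 84/7 = 12, a_9 = floor((9 + 3)/12) = 1.
  m_10 = 12*1 - 3 = 9, d_10 = (93 - 9^2)/12 = 12/12 = 1, a_10 = floor((9 + 9)/1) = 18.
  m_11 = 1*18 - 9 = 9, d_11 = (93 - 9^2)/1 = 12/1 = 12: (m_11, d_11) = (m_1, d_1) = (9, 12), so from here the quotients repeat a_1, ..., a_10; the period length is 10.
So sqrt(93) = [9; (1, 1, 1, 4, 6, 4, 1, 1, 1, 18)] with period length k = 10.
k is even, so the fundamental solution of x^2 - 93y^2 = 1 is (p_{k-1}, q_{k-1}) = (p_9, q_9); compute convergents through index 9.
Convergents (p_i = a_i*p_{i-1} + p_{i-2}, q_i = a_i*q_{i-1} + q_{i-2} with p_{-2}=0, p_{-1}=1, q_{-2}=1, q_{-1}=0):
  i=0: a_0=9, p_0 = 9*1 + 0 = 9, q_0 = 9*0 + 1 = 1.
  i=1: a_1=1, p_1 = 1*9 + 1 = 10, q_1 = 1*1 + 0 = 1.
  i=2: a_2=1, p_2 = 1*10 + 9 = 19, q_2 = 1*1 + 1 = 2.
  i=3: a_3=1, p_3 = 1*19 + 10 = 29, q_3 = 1*2 + 1 = 3.
  i=4: a_4=4, p_4 = 4*29 + 19 = 135, q_4 = 4*3 + 2 = 14.
  i=5: a_5=6, p_5 = 6*135 + 29 = 839, q_5 = 6*14 + 3 = 87.
  i=6: a_6=4, p_6 = 4*839 + 135 = 3491, q_6 = 4*87 + 14 = 362.
  i=7: a_7=1, p_7 = 1*3491 + 839 = 4330, q_7 = 1*362 + 87 = 449.
  i=8: a_8=1, p_8 = 1*4330 + 3491 = 7821, q_8 = 1*449 + 362 = 811.
  i=9: a_9=1, p_9 = 1*7821 + 4330 = 12151, q_9 = 1*811 + 449 = 1260.
Check: 12151^2 - 93*1260^2 = 147646801 - 147646800 = 1, so (x, y) = (12151, 1260) solves the equation, and by the theorem it is the least positive solution.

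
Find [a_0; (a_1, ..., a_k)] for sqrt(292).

Write x_i = (sqrt(292) + m_i)/d_i with (m_0, d_0) = (0, 1). a_0 = floor(sqrt(292)) = 17, since 17^2 = 289 <= 292 < 324 = 18^2.
Iterate m_{i+1} = d_i*a_i - m_i, d_{i+1} = (292 - m_{i+1}^2)/d_i, a_{i+1} = floor((a_0 + m_{i+1})/d_{i+1}):
  m_1 = 1*17 - 0 = 17, d_1 = (292 - 17^2)/1 = 3/1 = 3, a_1 = floor((17 + 17)/3) = 11.
  m_2 = 3*11 - 17 = 16, d_2 = (292 - 16^2)/3 = 36/3 = 12, a_2 = floor((17 + 16)/12) = 2.
  m_3 = 12*2 - 16 = 8, d_3 = (292 - 8^2)/12 = 228/12 = 19, a_3 = floor((17 + 8)/19) = 1.
  m_4 = 19*1 - 8 = 11, d_4 = (292 - 11^2)/19 = 171/19 = 9, a_4 = floor((17 + 11)/9) = 3.
  m_5 = 9*3 - 11 = 16, d_5 = (292 - 16^2)/9 = 36/9 = 4, a_5 = floor((17 + 16)/4) = 8.
  m_6 = 4*8 - 16 = 16, d_6 = (292 - 16^2)/4 = 36/4 = 9, a_6 = floor((17 + 16)/9) = 3.
  m_7 = 9*3 - 16 = 11, d_7 = (292 - 11^2)/9 = 171/9 = 19, a_7 = floor((17 + 11)/19) = 1.
  m_8 = 19*1 - 11 = 8, d_8 = (292 - 8^2)/19 = 228/19 = 12, a_8 = floor((17 + 8)/12) = 2.
  m_9 = 12*2 - 8 = 16, d_9 = (292 - 16^2)/12 = 36/12 = 3, a_9 = floor((17 + 16)/3) = 11.
  m_10 = 3*11 - 16 = 17, d_10 = (292 - 17^2)/3 = 3/3 = 1, a_10 = floor((17 + 17)/1) = 34.
  m_11 = 1*34 - 17 = 17, d_11 = (292 - 17^2)/1 = 3/1 = 3: (m_11, d_11) = (m_1, d_1) = (17, 3), so from here the quotients repeat a_1, ..., a_10; the period length is 10.
Hence the expansion of sqrt(292) is a_0 = 17 followed by the repeating block 11, 2, 1, 3, 8, 3, 1, 2, 11, 34 (period 10).

[17; (11, 2, 1, 3, 8, 3, 1, 2, 11, 34)]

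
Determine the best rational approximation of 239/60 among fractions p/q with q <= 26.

Expand x = 239/60 as a continued fraction with the Euclidean algorithm:
  239 = 3*60 + 59, so a_0 = 3.
  60 = 1*59 + 1, so a_1 = 1.
  59 = 59*1 + 0, so a_2 = 59.
so x = [3; 1, 59].
Convergents (p_i = a_i*p_{i-1} + p_{i-2}, q_i = a_i*q_{i-1} + q_{i-2} with p_{-2}=0, p_{-1}=1, q_{-2}=1, q_{-1}=0), until the denominator exceeds 26:
  i=0: a_0=3, p_0 = 3*1 + 0 = 3, q_0 = 3*0 + 1 = 1.
  i=1: a_1=1, p_1 = 1*3 + 1 = 4, q_1 = 1*1 + 0 = 1.
  i=2: a_2=59, p_2 = 59*4 + 3 = 239, q_2 = 59*1 + 1 = 60.
q_2 = 60 > 26, so the last convergent with denominator <= 26 is p_1/q_1 = 4/1.
The closest fraction with denominator <= 26 is either p_1/q_1 or the intermediate fraction (k*p_1 + p_0)/(k*q_1 + q_0) with the largest k >= 1 whose denominator stays <= 26; these approach x as k grows, and every other convergent or intermediate fraction in range is farther away.
Largest k: floor((26 - q_0)/q_1) = floor((26 - 1)/1) = 25.
That gives (25*4 + 3)/(25*1 + 1) = 103/26.
Compare the errors: |x - 4/1| = |239*1 - 4*60|/(60*1) = 1/60, and |x - 103/26| = |239*26 - 103*60|/(60*26) = 34/1560.
Cross-multiplying, 1*1560 = 1560 < 2040 = 34*60, so 1/60 is smaller: the convergent 4/1 is closer to x than 103/26.

4/1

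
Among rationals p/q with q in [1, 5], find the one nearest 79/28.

14/5

Expand x = 79/28 as a continued fraction with the Euclidean algorithm:
  79 = 2*28 + 23, so a_0 = 2.
  28 = 1*23 + 5, so a_1 = 1.
  23 = 4*5 + 3, so a_2 = 4.
  5 = 1*3 + 2, so a_3 = 1.
  3 = 1*2 + 1, so a_4 = 1.
  2 = 2*1 + 0, so a_5 = 2.
so x = [2; 1, 4, 1, 1, 2].
Convergents (p_i = a_i*p_{i-1} + p_{i-2}, q_i = a_i*q_{i-1} + q_{i-2} with p_{-2}=0, p_{-1}=1, q_{-2}=1, q_{-1}=0), until the denominator exceeds 5:
  i=0: a_0=2, p_0 = 2*1 + 0 = 2, q_0 = 2*0 + 1 = 1.
  i=1: a_1=1, p_1 = 1*2 + 1 = 3, q_1 = 1*1 + 0 = 1.
  i=2: a_2=4, p_2 = 4*3 + 2 = 14, q_2 = 4*1 + 1 = 5.
  i=3: a_3=1, p_3 = 1*14 + 3 = 17, q_3 = 1*5 + 1 = 6.
q_3 = 6 > 5, so the last convergent with denominator <= 5 is p_2/q_2 = 14/5.
The closest fraction with denominator <= 5 is either p_2/q_2 or the intermediate fraction (k*p_2 + p_1)/(k*q_2 + q_1) with the largest k >= 1 whose denominator stays <= 5; these approach x as k grows, and every other convergent or intermediate fraction in range is farther away.
Largest k: floor((5 - q_1)/q_2) = floor((5 - 1)/5) = 0.
Since k = 0, no intermediate fraction beyond p_2/q_2 has denominator <= 5, so the convergent 14/5 is the closest (its error is |79*5 - 14*28|/(28*5) = 3/140).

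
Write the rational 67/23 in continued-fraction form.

[2; 1, 10, 2]

Run the Euclidean algorithm on 67 and 23; the successive quotients are the partial quotients a_0, a_1, ... (each step inverts the fractional part left over by the previous one):
  67 = 2*23 + 21, so a_0 = 2.
  23 = 1*21 + 2, so a_1 = 1.
  21 = 10*2 + 1, so a_2 = 10.
  2 = 2*1 + 0, so a_3 = 2.
The remainder reaches 0 after 4 divisions, so the expansion has 4 partial quotients, read off in order.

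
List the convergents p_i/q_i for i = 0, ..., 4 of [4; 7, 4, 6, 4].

4/1, 29/7, 120/29, 749/181, 3116/753

Using the convergent recurrence p_i = a_i*p_{i-1} + p_{i-2}, q_i = a_i*q_{i-1} + q_{i-2} with p_{-2}=0, p_{-1}=1, q_{-2}=1, q_{-1}=0:
  i=0: a_0=4, p_0 = 4*1 + 0 = 4, q_0 = 4*0 + 1 = 1.
  i=1: a_1=7, p_1 = 7*4 + 1 = 29, q_1 = 7*1 + 0 = 7.
  i=2: a_2=4, p_2 = 4*29 + 4 = 120, q_2 = 4*7 + 1 = 29.
  i=3: a_3=6, p_3 = 6*120 + 29 = 749, q_3 = 6*29 + 7 = 181.
  i=4: a_4=4, p_4 = 4*749 + 120 = 3116, q_4 = 4*181 + 29 = 753.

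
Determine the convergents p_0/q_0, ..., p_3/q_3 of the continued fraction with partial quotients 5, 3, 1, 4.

5/1, 16/3, 21/4, 100/19

Using the convergent recurrence p_i = a_i*p_{i-1} + p_{i-2}, q_i = a_i*q_{i-1} + q_{i-2} with p_{-2}=0, p_{-1}=1, q_{-2}=1, q_{-1}=0:
  i=0: a_0=5, p_0 = 5*1 + 0 = 5, q_0 = 5*0 + 1 = 1.
  i=1: a_1=3, p_1 = 3*5 + 1 = 16, q_1 = 3*1 + 0 = 3.
  i=2: a_2=1, p_2 = 1*16 + 5 = 21, q_2 = 1*3 + 1 = 4.
  i=3: a_3=4, p_3 = 4*21 + 16 = 100, q_3 = 4*4 + 3 = 19.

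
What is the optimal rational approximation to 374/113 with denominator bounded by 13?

Expand x = 374/113 as a continued fraction with the Euclidean algorithm:
  374 = 3*113 + 35, so a_0 = 3.
  113 = 3*35 + 8, so a_1 = 3.
  35 = 4*8 + 3, so a_2 = 4.
  8 = 2*3 + 2, so a_3 = 2.
  3 = 1*2 + 1, so a_4 = 1.
  2 = 2*1 + 0, so a_5 = 2.
so x = [3; 3, 4, 2, 1, 2].
Convergents (p_i = a_i*p_{i-1} + p_{i-2}, q_i = a_i*q_{i-1} + q_{i-2} with p_{-2}=0, p_{-1}=1, q_{-2}=1, q_{-1}=0), until the denominator exceeds 13:
  i=0: a_0=3, p_0 = 3*1 + 0 = 3, q_0 = 3*0 + 1 = 1.
  i=1: a_1=3, p_1 = 3*3 + 1 = 10, q_1 = 3*1 + 0 = 3.
  i=2: a_2=4, p_2 = 4*10 + 3 = 43, q_2 = 4*3 + 1 = 13.
  i=3: a_3=2, p_3 = 2*43 + 10 = 96, q_3 = 2*13 + 3 = 29.
q_3 = 29 > 13, so the last convergent with denominator <= 13 is p_2/q_2 = 43/13.
The closest fraction with denominator <= 13 is either p_2/q_2 or the intermediate fraction (k*p_2 + p_1)/(k*q_2 + q_1) with the largest k >= 1 whose denominator stays <= 13; these approach x as k grows, and every other convergent or intermediate fraction in range is farther away.
Largest k: floor((13 - q_1)/q_2) = floor((13 - 3)/13) = 0.
Since k = 0, no intermediate fraction beyond p_2/q_2 has denominator <= 13, so the convergent 43/13 is the closest (its error is |374*13 - 43*113|/(113*13) = 3/1469).

43/13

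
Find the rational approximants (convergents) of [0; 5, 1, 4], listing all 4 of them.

Using the convergent recurrence p_i = a_i*p_{i-1} + p_{i-2}, q_i = a_i*q_{i-1} + q_{i-2} with p_{-2}=0, p_{-1}=1, q_{-2}=1, q_{-1}=0:
  i=0: a_0=0, p_0 = 0*1 + 0 = 0, q_0 = 0*0 + 1 = 1.
  i=1: a_1=5, p_1 = 5*0 + 1 = 1, q_1 = 5*1 + 0 = 5.
  i=2: a_2=1, p_2 = 1*1 + 0 = 1, q_2 = 1*5 + 1 = 6.
  i=3: a_3=4, p_3 = 4*1 + 1 = 5, q_3 = 4*6 + 5 = 29.

0/1, 1/5, 1/6, 5/29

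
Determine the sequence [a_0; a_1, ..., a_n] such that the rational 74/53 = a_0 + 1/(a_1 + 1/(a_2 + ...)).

[1; 2, 1, 1, 10]

Run the Euclidean algorithm on 74 and 53; the successive quotients are the partial quotients a_0, a_1, ... (each step inverts the fractional part left over by the previous one):
  74 = 1*53 + 21, so a_0 = 1.
  53 = 2*21 + 11, so a_1 = 2.
  21 = 1*11 + 10, so a_2 = 1.
  11 = 1*10 + 1, so a_3 = 1.
  10 = 10*1 + 0, so a_4 = 10.
The remainder reaches 0 after 5 divisions, so the expansion has 5 partial quotients, read off in order.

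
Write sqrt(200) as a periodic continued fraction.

Write x_i = (sqrt(200) + m_i)/d_i with (m_0, d_0) = (0, 1). a_0 = floor(sqrt(200)) = 14, since 14^2 = 196 <= 200 < 225 = 15^2.
Iterate m_{i+1} = d_i*a_i - m_i, d_{i+1} = (200 - m_{i+1}^2)/d_i, a_{i+1} = floor((a_0 + m_{i+1})/d_{i+1}):
  m_1 = 1*14 - 0 = 14, d_1 = (200 - 14^2)/1 = 4/1 = 4, a_1 = floor((14 + 14)/4) = 7.
  m_2 = 4*7 - 14 = 14, d_2 = (200 - 14^2)/4 = 4/4 = 1, a_2 = floor((14 + 14)/1) = 28.
  m_3 = 1*28 - 14 = 14, d_3 = (200 - 14^2)/1 = 4/1 = 4: (m_3, d_3) = (m_1, d_1) = (14, 4), so from here the quotients repeat a_1, a_2; the period length is 2.
Hence the expansion of sqrt(200) is a_0 = 14 followed by the repeating block 7, 28 (period 2).

[14; (7, 28)]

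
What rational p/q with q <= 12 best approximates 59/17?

38/11

Expand x = 59/17 as a continued fraction with the Euclidean algorithm:
  59 = 3*17 + 8, so a_0 = 3.
  17 = 2*8 + 1, so a_1 = 2.
  8 = 8*1 + 0, so a_2 = 8.
so x = [3; 2, 8].
Convergents (p_i = a_i*p_{i-1} + p_{i-2}, q_i = a_i*q_{i-1} + q_{i-2} with p_{-2}=0, p_{-1}=1, q_{-2}=1, q_{-1}=0), until the denominator exceeds 12:
  i=0: a_0=3, p_0 = 3*1 + 0 = 3, q_0 = 3*0 + 1 = 1.
  i=1: a_1=2, p_1 = 2*3 + 1 = 7, q_1 = 2*1 + 0 = 2.
  i=2: a_2=8, p_2 = 8*7 + 3 = 59, q_2 = 8*2 + 1 = 17.
q_2 = 17 > 12, so the last convergent with denominator <= 12 is p_1/q_1 = 7/2.
The closest fraction with denominator <= 12 is either p_1/q_1 or the intermediate fraction (k*p_1 + p_0)/(k*q_1 + q_0) with the largest k >= 1 whose denominator stays <= 12; these approach x as k grows, and every other convergent or intermediate fraction in range is farther away.
Largest k: floor((12 - q_0)/q_1) = floor((12 - 1)/2) = 5.
That gives (5*7 + 3)/(5*2 + 1) = 38/11.
Compare the errors: |x - 7/2| = |59*2 - 7*17|/(17*2) = 1/34, and |x - 38/11| = |59*11 - 38*17|/(17*11) = 3/187.
Cross-multiplying, 3*34 = 102 < 187 = 1*187, so 3/187 is smaller: the intermediate fraction 38/11 is closer to x than 7/2.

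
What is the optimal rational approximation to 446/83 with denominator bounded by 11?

Expand x = 446/83 as a continued fraction with the Euclidean algorithm:
  446 = 5*83 + 31, so a_0 = 5.
  83 = 2*31 + 21, so a_1 = 2.
  31 = 1*21 + 10, so a_2 = 1.
  21 = 2*10 + 1, so a_3 = 2.
  10 = 10*1 + 0, so a_4 = 10.
so x = [5; 2, 1, 2, 10].
Convergents (p_i = a_i*p_{i-1} + p_{i-2}, q_i = a_i*q_{i-1} + q_{i-2} with p_{-2}=0, p_{-1}=1, q_{-2}=1, q_{-1}=0), until the denominator exceeds 11:
  i=0: a_0=5, p_0 = 5*1 + 0 = 5, q_0 = 5*0 + 1 = 1.
  i=1: a_1=2, p_1 = 2*5 + 1 = 11, q_1 = 2*1 + 0 = 2.
  i=2: a_2=1, p_2 = 1*11 + 5 = 16, q_2 = 1*2 + 1 = 3.
  i=3: a_3=2, p_3 = 2*16 + 11 = 43, q_3 = 2*3 + 2 = 8.
  i=4: a_4=10, p_4 = 10*43 + 16 = 446, q_4 = 10*8 + 3 = 83.
q_4 = 83 > 11, so the last convergent with denominator <= 11 is p_3/q_3 = 43/8.
The closest fraction with denominator <= 11 is either p_3/q_3 or the intermediate fraction (k*p_3 + p_2)/(k*q_3 + q_2) with the largest k >= 1 whose denominator stays <= 11; these approach x as k grows, and every other convergent or intermediate fraction in range is farther away.
Largest k: floor((11 - q_2)/q_3) = floor((11 - 3)/8) = 1.
That gives (1*43 + 16)/(1*8 + 3) = 59/11.
Compare the errors: |x - 43/8| = |446*8 - 43*83|/(83*8) = 1/664, and |x - 59/11| = |446*11 - 59*83|/(83*11) = 9/913.
Cross-multiplying, 1*913 = 913 < 5976 = 9*664, so 1/664 is smaller: the convergent 43/8 is closer to x than 59/11.

43/8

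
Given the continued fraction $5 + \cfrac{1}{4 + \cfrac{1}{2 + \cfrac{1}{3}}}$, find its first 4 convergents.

Using the convergent recurrence p_i = a_i*p_{i-1} + p_{i-2}, q_i = a_i*q_{i-1} + q_{i-2} with p_{-2}=0, p_{-1}=1, q_{-2}=1, q_{-1}=0:
  i=0: a_0=5, p_0 = 5*1 + 0 = 5, q_0 = 5*0 + 1 = 1.
  i=1: a_1=4, p_1 = 4*5 + 1 = 21, q_1 = 4*1 + 0 = 4.
  i=2: a_2=2, p_2 = 2*21 + 5 = 47, q_2 = 2*4 + 1 = 9.
  i=3: a_3=3, p_3 = 3*47 + 21 = 162, q_3 = 3*9 + 4 = 31.

5/1, 21/4, 47/9, 162/31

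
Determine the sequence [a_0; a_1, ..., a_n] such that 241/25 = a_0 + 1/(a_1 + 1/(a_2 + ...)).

[9; 1, 1, 1, 3, 2]

Run the Euclidean algorithm on 241 and 25; the successive quotients are the partial quotients a_0, a_1, ... (each step inverts the fractional part left over by the previous one):
  241 = 9*25 + 16, so a_0 = 9.
  25 = 1*16 + 9, so a_1 = 1.
  16 = 1*9 + 7, so a_2 = 1.
  9 = 1*7 + 2, so a_3 = 1.
  7 = 3*2 + 1, so a_4 = 3.
  2 = 2*1 + 0, so a_5 = 2.
The remainder reaches 0 after 6 divisions, so the expansion has 6 partial quotients, read off in order.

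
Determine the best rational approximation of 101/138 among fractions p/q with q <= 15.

11/15

Expand x = 101/138 as a continued fraction with the Euclidean algorithm:
  101 = 0*138 + 101, so a_0 = 0.
  138 = 1*101 + 37, so a_1 = 1.
  101 = 2*37 + 27, so a_2 = 2.
  37 = 1*27 + 10, so a_3 = 1.
  27 = 2*10 + 7, so a_4 = 2.
  10 = 1*7 + 3, so a_5 = 1.
  7 = 2*3 + 1, so a_6 = 2.
  3 = 3*1 + 0, so a_7 = 3.
so x = [0; 1, 2, 1, 2, 1, 2, 3].
Convergents (p_i = a_i*p_{i-1} + p_{i-2}, q_i = a_i*q_{i-1} + q_{i-2} with p_{-2}=0, p_{-1}=1, q_{-2}=1, q_{-1}=0), until the denominator exceeds 15:
  i=0: a_0=0, p_0 = 0*1 + 0 = 0, q_0 = 0*0 + 1 = 1.
  i=1: a_1=1, p_1 = 1*0 + 1 = 1, q_1 = 1*1 + 0 = 1.
  i=2: a_2=2, p_2 = 2*1 + 0 = 2, q_2 = 2*1 + 1 = 3.
  i=3: a_3=1, p_3 = 1*2 + 1 = 3, q_3 = 1*3 + 1 = 4.
  i=4: a_4=2, p_4 = 2*3 + 2 = 8, q_4 = 2*4 + 3 = 11.
  i=5: a_5=1, p_5 = 1*8 + 3 = 11, q_5 = 1*11 + 4 = 15.
  i=6: a_6=2, p_6 = 2*11 + 8 = 30, q_6 = 2*15 + 11 = 41.
q_6 = 41 > 15, so the last convergent with denominator <= 15 is p_5/q_5 = 11/15.
The closest fraction with denominator <= 15 is either p_5/q_5 or the intermediate fraction (k*p_5 + p_4)/(k*q_5 + q_4) with the largest k >= 1 whose denominator stays <= 15; these approach x as k grows, and every other convergent or intermediate fraction in range is farther away.
Largest k: floor((15 - q_4)/q_5) = floor((15 - 11)/15) = 0.
Since k = 0, no intermediate fraction beyond p_5/q_5 has denominator <= 15, so the convergent 11/15 is the closest (its error is |101*15 - 11*138|/(138*15) = 3/2070).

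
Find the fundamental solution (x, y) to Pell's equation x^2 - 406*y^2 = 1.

(x, y) = (59468095, 2951352)

First expand sqrt(406) as a continued fraction. With x_i = (sqrt(406) + m_i)/d_i and (m_0, d_0) = (0, 1): a_0 = floor(sqrt(406)) = 20, since 20^2 = 400 <= 406 < 441 = 21^2.
Iterate m_{i+1} = d_i*a_i - m_i, d_{i+1} = (406 - m_{i+1}^2)/d_i, a_{i+1} = floor((a_0 + m_{i+1})/d_{i+1}):
  m_1 = 1*20 - 0 = 20, d_1 = (406 - 20^2)/1 = 6/1 = 6, a_1 = floor((20 + 20)/6) = 6.
  m_2 = 6*6 - 20 = 16, d_2 = (406 - 16^2)/6 = 150/6 = 25, a_2 = floor((20 + 16)/25) = 1.
  m_3 = 25*1 - 16 = 9, d_3 = (406 - 9^2)/25 = 325/25 = 13, a_3 = floor((20 + 9)/13) = 2.
  m_4 = 13*2 - 9 = 17, d_4 = (406 - 17^2)/13 = 117/13 = 9, a_4 = floor((20 + 17)/9) = 4.
  m_5 = 9*4 - 17 = 19, d_5 = (406 - 19^2)/9 = 45/9 = 5, a_5 = floor((20 + 19)/5) = 7.
  m_6 = 5*7 - 19 = 16, d_6 = (406 - 16^2)/5 = 150/5 = 30, a_6 = floor((20 + 16)/30) = 1.
  m_7 = 30*1 - 16 = 14, d_7 = (406 - 14^2)/30 = 210/30 = 7, a_7 = floor((20 + 14)/7) = 4.
  m_8 = 7*4 - 14 = 14, d_8 = (406 - 14^2)/7 = 210/7 = 30, a_8 = floor((20 + 14)/30) = 1.
  m_9 = 30*1 - 14 = 16, d_9 = (406 - 16^2)/30 = 150/30 = 5, a_9 = floor((20 + 16)/5) = 7.
  m_10 = 5*7 - 16 = 19, d_10 = (406 - 19^2)/5 = 45/5 = 9, a_10 = floor((20 + 19)/9) = 4.
  m_11 = 9*4 - 19 = 17, d_11 = (406 - 17^2)/9 = 117/9 = 13, a_11 = floor((20 + 17)/13) = 2.
  m_12 = 13*2 - 17 = 9, d_12 = (406 - 9^2)/13 = 325/13 = 25, a_12 = floor((20 + 9)/25) = 1.
  m_13 = 25*1 - 9 = 16, d_13 = (406 - 16^2)/25 = 150/25 = 6, a_13 = floor((20 + 16)/6) = 6.
  m_14 = 6*6 - 16 = 20, d_14 = (406 - 20^2)/6 = 6/6 = 1, a_14 = floor((20 + 20)/1) = 40.
  m_15 = 1*40 - 20 = 20, d_15 = (406 - 20^2)/1 = 6/1 = 6: (m_15, d_15) = (m_1, d_1) = (20, 6), so from here the quotients repeat a_1, ..., a_14; the period length is 14.
So sqrt(406) = [20; (6, 1, 2, 4, 7, 1, 4, 1, 7, 4, 2, 1, 6, 40)] with period length k = 14.
k is even, so the fundamental solution of x^2 - 406y^2 = 1 is (p_{k-1}, q_{k-1}) = (p_13, q_13); compute convergents through index 13.
Convergents (p_i = a_i*p_{i-1} + p_{i-2}, q_i = a_i*q_{i-1} + q_{i-2} with p_{-2}=0, p_{-1}=1, q_{-2}=1, q_{-1}=0):
  i=0: a_0=20, p_0 = 20*1 + 0 = 20, q_0 = 20*0 + 1 = 1.
  i=1: a_1=6, p_1 = 6*20 + 1 = 121, q_1 = 6*1 + 0 = 6.
  i=2: a_2=1, p_2 = 1*121 + 20 = 141, q_2 = 1*6 + 1 = 7.
  i=3: a_3=2, p_3 = 2*141 + 121 = 403, q_3 = 2*7 + 6 = 20.
  i=4: a_4=4, p_4 = 4*403 + 141 = 1753, q_4 = 4*20 + 7 = 87.
  i=5: a_5=7, p_5 = 7*1753 + 403 = 12674, q_5 = 7*87 + 20 = 629.
  i=6: a_6=1, p_6 = 1*12674 + 1753 = 14427, q_6 = 1*629 + 87 = 716.
  i=7: a_7=4, p_7 = 4*14427 + 12674 = 70382, q_7 = 4*716 + 629 = 3493.
  i=8: a_8=1, p_8 = 1*70382 + 14427 = 84809, q_8 = 1*3493 + 716 = 4209.
  i=9: a_9=7, p_9 = 7*84809 + 70382 = 664045, q_9 = 7*4209 + 3493 = 32956.
  i=10: a_10=4, p_10 = 4*664045 + 84809 = 2740989, q_10 = 4*32956 + 4209 = 136033.
  i=11: a_11=2, p_11 = 2*2740989 + 664045 = 6146023, q_11 = 2*136033 + 32956 = 305022.
  i=12: a_12=1, p_12 = 1*6146023 + 2740989 = 8887012, q_12 = 1*305022 + 136033 = 441055.
  i=13: a_13=6, p_13 = 6*8887012 + 6146023 = 59468095, q_13 = 6*441055 + 305022 = 2951352.
Check: 59468095^2 - 406*2951352^2 = 3536454322929025 - 3536454322929024 = 1, so (x, y) = (59468095, 2951352) solves the equation, and by the theorem it is the least positive solution.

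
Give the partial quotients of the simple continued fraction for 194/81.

[2; 2, 1, 1, 7, 2]

Run the Euclidean algorithm on 194 and 81; the successive quotients are the partial quotients a_0, a_1, ... (each step inverts the fractional part left over by the previous one):
  194 = 2*81 + 32, so a_0 = 2.
  81 = 2*32 + 17, so a_1 = 2.
  32 = 1*17 + 15, so a_2 = 1.
  17 = 1*15 + 2, so a_3 = 1.
  15 = 7*2 + 1, so a_4 = 7.
  2 = 2*1 + 0, so a_5 = 2.
The remainder reaches 0 after 6 divisions, so the expansion has 6 partial quotients, read off in order.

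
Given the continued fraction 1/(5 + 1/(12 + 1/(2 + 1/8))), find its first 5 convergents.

0/1, 1/5, 12/61, 25/127, 212/1077

Using the convergent recurrence p_i = a_i*p_{i-1} + p_{i-2}, q_i = a_i*q_{i-1} + q_{i-2} with p_{-2}=0, p_{-1}=1, q_{-2}=1, q_{-1}=0:
  i=0: a_0=0, p_0 = 0*1 + 0 = 0, q_0 = 0*0 + 1 = 1.
  i=1: a_1=5, p_1 = 5*0 + 1 = 1, q_1 = 5*1 + 0 = 5.
  i=2: a_2=12, p_2 = 12*1 + 0 = 12, q_2 = 12*5 + 1 = 61.
  i=3: a_3=2, p_3 = 2*12 + 1 = 25, q_3 = 2*61 + 5 = 127.
  i=4: a_4=8, p_4 = 8*25 + 12 = 212, q_4 = 8*127 + 61 = 1077.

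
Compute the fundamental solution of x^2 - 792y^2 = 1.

First expand sqrt(792) as a continued fraction. With x_i = (sqrt(792) + m_i)/d_i and (m_0, d_0) = (0, 1): a_0 = floor(sqrt(792)) = 28, since 28^2 = 784 <= 792 < 841 = 29^2.
Iterate m_{i+1} = d_i*a_i - m_i, d_{i+1} = (792 - m_{i+1}^2)/d_i, a_{i+1} = floor((a_0 + m_{i+1})/d_{i+1}):
  m_1 = 1*28 - 0 = 28, d_1 = (792 - 28^2)/1 = 8/1 = 8, a_1 = floor((28 + 28)/8) = 7.
  m_2 = 8*7 - 28 = 28, d_2 = (792 - 28^2)/8 = 8/8 = 1, a_2 = floor((28 + 28)/1) = 56.
  m_3 = 1*56 - 28 = 28, d_3 = (792 - 28^2)/1 = 8/1 = 8: (m_3, d_3) = (m_1, d_1) = (28, 8), so from here the quotients repeat a_1, a_2; the period length is 2.
So sqrt(792) = [28; (7, 56)] with period length k = 2.
k is even, so the fundamental solution of x^2 - 792y^2 = 1 is (p_{k-1}, q_{k-1}) = (p_1, q_1); compute convergents through index 1.
Convergents (p_i = a_i*p_{i-1} + p_{i-2}, q_i = a_i*q_{i-1} + q_{i-2} with p_{-2}=0, p_{-1}=1, q_{-2}=1, q_{-1}=0):
  i=0: a_0=28, p_0 = 28*1 + 0 = 28, q_0 = 28*0 + 1 = 1.
  i=1: a_1=7, p_1 = 7*28 + 1 = 197, q_1 = 7*1 + 0 = 7.
Check: 197^2 - 792*7^2 = 38809 - 38808 = 1, so (x, y) = (197, 7) solves the equation, and by the theorem it is the least positive solution.

(x, y) = (197, 7)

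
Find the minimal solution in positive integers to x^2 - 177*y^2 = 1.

(x, y) = (62423, 4692)

First expand sqrt(177) as a continued fraction. With x_i = (sqrt(177) + m_i)/d_i and (m_0, d_0) = (0, 1): a_0 = floor(sqrt(177)) = 13, since 13^2 = 169 <= 177 < 196 = 14^2.
Iterate m_{i+1} = d_i*a_i - m_i, d_{i+1} = (177 - m_{i+1}^2)/d_i, a_{i+1} = floor((a_0 + m_{i+1})/d_{i+1}):
  m_1 = 1*13 - 0 = 13, d_1 = (177 - 13^2)/1 = 8/1 = 8, a_1 = floor((13 + 13)/8) = 3.
  m_2 = 8*3 - 13 = 11, d_2 = (177 - 11^2)/8 = 56/8 = 7, a_2 = floor((13 + 11)/7) = 3.
  m_3 = 7*3 - 11 = 10, d_3 = (177 - 10^2)/7 = 77/7 = 11, a_3 = floor((13 + 10)/11) = 2.
  m_4 = 11*2 - 10 = 12, d_4 = (177 - 12^2)/11 = 33/11 = 3, a_4 = floor((13 + 12)/3) = 8.
  m_5 = 3*8 - 12 = 12, d_5 = (177 - 12^2)/3 = 33/3 = 11, a_5 = floor((13 + 12)/11) = 2.
  m_6 = 11*2 - 12 = 10, d_6 = (177 - 10^2)/11 = 77/11 = 7, a_6 = floor((13 + 10)/7) = 3.
  m_7 = 7*3 - 10 = 11, d_7 = (177 - 11^2)/7 = 56/7 = 8, a_7 = floor((13 + 11)/8) = 3.
  m_8 = 8*3 - 11 = 13, d_8 = (177 - 13^2)/8 = 8/8 = 1, a_8 = floor((13 + 13)/1) = 26.
  m_9 = 1*26 - 13 = 13, d_9 = (177 - 13^2)/1 = 8/1 = 8: (m_9, d_9) = (m_1, d_1) = (13, 8), so from here the quotients repeat a_1, ..., a_8; the period length is 8.
So sqrt(177) = [13; (3, 3, 2, 8, 2, 3, 3, 26)] with period length k = 8.
k is even, so the fundamental solution of x^2 - 177y^2 = 1 is (p_{k-1}, q_{k-1}) = (p_7, q_7); compute convergents through index 7.
Convergents (p_i = a_i*p_{i-1} + p_{i-2}, q_i = a_i*q_{i-1} + q_{i-2} with p_{-2}=0, p_{-1}=1, q_{-2}=1, q_{-1}=0):
  i=0: a_0=13, p_0 = 13*1 + 0 = 13, q_0 = 13*0 + 1 = 1.
  i=1: a_1=3, p_1 = 3*13 + 1 = 40, q_1 = 3*1 + 0 = 3.
  i=2: a_2=3, p_2 = 3*40 + 13 = 133, q_2 = 3*3 + 1 = 10.
  i=3: a_3=2, p_3 = 2*133 + 40 = 306, q_3 = 2*10 + 3 = 23.
  i=4: a_4=8, p_4 = 8*306 + 133 = 2581, q_4 = 8*23 + 10 = 194.
  i=5: a_5=2, p_5 = 2*2581 + 306 = 5468, q_5 = 2*194 + 23 = 411.
  i=6: a_6=3, p_6 = 3*5468 + 2581 = 18985, q_6 = 3*411 + 194 = 1427.
  i=7: a_7=3, p_7 = 3*18985 + 5468 = 62423, q_7 = 3*1427 + 411 = 4692.
Check: 62423^2 - 177*4692^2 = 3896630929 - 3896630928 = 1, so (x, y) = (62423, 4692) solves the equation, and by the theorem it is the least positive solution.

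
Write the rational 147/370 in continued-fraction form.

Run the Euclidean algorithm on 147 and 370; the successive quotients are the partial quotients a_0, a_1, ... (each step inverts the fractional part left over by the previous one):
  147 = 0*370 + 147, so a_0 = 0.
  370 = 2*147 + 76, so a_1 = 2.
  147 = 1*76 + 71, so a_2 = 1.
  76 = 1*71 + 5, so a_3 = 1.
  71 = 14*5 + 1, so a_4 = 14.
  5 = 5*1 + 0, so a_5 = 5.
The remainder reaches 0 after 6 divisions, so the expansion has 6 partial quotients, read off in order.

[0; 2, 1, 1, 14, 5]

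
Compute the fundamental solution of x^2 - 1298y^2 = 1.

(x, y) = (1297, 36)

First expand sqrt(1298) as a continued fraction. With x_i = (sqrt(1298) + m_i)/d_i and (m_0, d_0) = (0, 1): a_0 = floor(sqrt(1298)) = 36, since 36^2 = 1296 <= 1298 < 1369 = 37^2.
Iterate m_{i+1} = d_i*a_i - m_i, d_{i+1} = (1298 - m_{i+1}^2)/d_i, a_{i+1} = floor((a_0 + m_{i+1})/d_{i+1}):
  m_1 = 1*36 - 0 = 36, d_1 = (1298 - 36^2)/1 = 2/1 = 2, a_1 = floor((36 + 36)/2) = 36.
  m_2 = 2*36 - 36 = 36, d_2 = (1298 - 36^2)/2 = 2/2 = 1, a_2 = floor((36 + 36)/1) = 72.
  m_3 = 1*72 - 36 = 36, d_3 = (1298 - 36^2)/1 = 2/1 = 2: (m_3, d_3) = (m_1, d_1) = (36, 2), so from here the quotients repeat a_1, a_2; the period length is 2.
So sqrt(1298) = [36; (36, 72)] with period length k = 2.
k is even, so the fundamental solution of x^2 - 1298y^2 = 1 is (p_{k-1}, q_{k-1}) = (p_1, q_1); compute convergents through index 1.
Convergents (p_i = a_i*p_{i-1} + p_{i-2}, q_i = a_i*q_{i-1} + q_{i-2} with p_{-2}=0, p_{-1}=1, q_{-2}=1, q_{-1}=0):
  i=0: a_0=36, p_0 = 36*1 + 0 = 36, q_0 = 36*0 + 1 = 1.
  i=1: a_1=36, p_1 = 36*36 + 1 = 1297, q_1 = 36*1 + 0 = 36.
Check: 1297^2 - 1298*36^2 = 1682209 - 1682208 = 1, so (x, y) = (1297, 36) solves the equation, and by the theorem it is the least positive solution.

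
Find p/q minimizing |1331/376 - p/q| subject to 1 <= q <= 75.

Expand x = 1331/376 as a continued fraction with the Euclidean algorithm:
  1331 = 3*376 + 203, so a_0 = 3.
  376 = 1*203 + 173, so a_1 = 1.
  203 = 1*173 + 30, so a_2 = 1.
  173 = 5*30 + 23, so a_3 = 5.
  30 = 1*23 + 7, so a_4 = 1.
  23 = 3*7 + 2, so a_5 = 3.
  7 = 3*2 + 1, so a_6 = 3.
  2 = 2*1 + 0, so a_7 = 2.
so x = [3; 1, 1, 5, 1, 3, 3, 2].
Convergents (p_i = a_i*p_{i-1} + p_{i-2}, q_i = a_i*q_{i-1} + q_{i-2} with p_{-2}=0, p_{-1}=1, q_{-2}=1, q_{-1}=0), until the denominator exceeds 75:
  i=0: a_0=3, p_0 = 3*1 + 0 = 3, q_0 = 3*0 + 1 = 1.
  i=1: a_1=1, p_1 = 1*3 + 1 = 4, q_1 = 1*1 + 0 = 1.
  i=2: a_2=1, p_2 = 1*4 + 3 = 7, q_2 = 1*1 + 1 = 2.
  i=3: a_3=5, p_3 = 5*7 + 4 = 39, q_3 = 5*2 + 1 = 11.
  i=4: a_4=1, p_4 = 1*39 + 7 = 46, q_4 = 1*11 + 2 = 13.
  i=5: a_5=3, p_5 = 3*46 + 39 = 177, q_5 = 3*13 + 11 = 50.
  i=6: a_6=3, p_6 = 3*177 + 46 = 577, q_6 = 3*50 + 13 = 163.
q_6 = 163 > 75, so the last convergent with denominator <= 75 is p_5/q_5 = 177/50.
The closest fraction with denominator <= 75 is either p_5/q_5 or the intermediate fraction (k*p_5 + p_4)/(k*q_5 + q_4) with the largest k >= 1 whose denominator stays <= 75; these approach x as k grows, and every other convergent or intermediate fraction in range is farther away.
Largest k: floor((75 - q_4)/q_5) = floor((75 - 13)/50) = 1.
That gives (1*177 + 46)/(1*50 + 13) = 223/63.
Compare the errors: |x - 177/50| = |1331*50 - 177*376|/(376*50) = 2/18800, and |x - 223/63| = |1331*63 - 223*376|/(376*63) = 5/23688.
Cross-multiplying, 2*23688 = 47376 < 94000 = 5*18800, so 2/18800 is smaller: the convergent 177/50 is closer to x than 223/63.

177/50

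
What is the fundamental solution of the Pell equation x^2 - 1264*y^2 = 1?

First expand sqrt(1264) as a continued fraction. With x_i = (sqrt(1264) + m_i)/d_i and (m_0, d_0) = (0, 1): a_0 = floor(sqrt(1264)) = 35, since 35^2 = 1225 <= 1264 < 1296 = 36^2.
Iterate m_{i+1} = d_i*a_i - m_i, d_{i+1} = (1264 - m_{i+1}^2)/d_i, a_{i+1} = floor((a_0 + m_{i+1})/d_{i+1}):
  m_1 = 1*35 - 0 = 35, d_1 = (1264 - 35^2)/1 = 39/1 = 39, a_1 = floor((35 + 35)/39) = 1.
  m_2 = 39*1 - 35 = 4, d_2 = (1264 - 4^2)/39 = 1248/39 = 32, a_2 = floor((35 + 4)/32) = 1.
  m_3 = 32*1 - 4 = 28, d_3 = (1264 - 28^2)/32 = 480/32 = 15, a_3 = floor((35 + 28)/15) = 4.
  m_4 = 15*4 - 28 = 32, d_4 = (1264 - 32^2)/15 = 240/15 = 16, a_4 = floor((35 + 32)/16) = 4.
  m_5 = 16*4 - 32 = 32, d_5 = (1264 - 32^2)/16 = 240/16 = 15, a_5 = floor((35 + 32)/15) = 4.
  m_6 = 15*4 - 32 = 28, d_6 = (1264 - 28^2)/15 = 480/15 = 32, a_6 = floor((35 + 28)/32) = 1.
  m_7 = 32*1 - 28 = 4, d_7 = (1264 - 4^2)/32 = 1248/32 = 39, a_7 = floor((35 + 4)/39) = 1.
  m_8 = 39*1 - 4 = 35, d_8 = (1264 - 35^2)/39 = 39/39 = 1, a_8 = floor((35 + 35)/1) = 70.
  m_9 = 1*70 - 35 = 35, d_9 = (1264 - 35^2)/1 = 39/1 = 39: (m_9, d_9) = (m_1, d_1) = (35, 39), so from here the quotients repeat a_1, ..., a_8; the period length is 8.
So sqrt(1264) = [35; (1, 1, 4, 4, 4, 1, 1, 70)] with period length k = 8.
k is even, so the fundamental solution of x^2 - 1264y^2 = 1 is (p_{k-1}, q_{k-1}) = (p_7, q_7); compute convergents through index 7.
Convergents (p_i = a_i*p_{i-1} + p_{i-2}, q_i = a_i*q_{i-1} + q_{i-2} with p_{-2}=0, p_{-1}=1, q_{-2}=1, q_{-1}=0):
  i=0: a_0=35, p_0 = 35*1 + 0 = 35, q_0 = 35*0 + 1 = 1.
  i=1: a_1=1, p_1 = 1*35 + 1 = 36, q_1 = 1*1 + 0 = 1.
  i=2: a_2=1, p_2 = 1*36 + 35 = 71, q_2 = 1*1 + 1 = 2.
  i=3: a_3=4, p_3 = 4*71 + 36 = 320, q_3 = 4*2 + 1 = 9.
  i=4: a_4=4, p_4 = 4*320 + 71 = 1351, q_4 = 4*9 + 2 = 38.
  i=5: a_5=4, p_5 = 4*1351 + 320 = 5724, q_5 = 4*38 + 9 = 161.
  i=6: a_6=1, p_6 = 1*5724 + 1351 = 7075, q_6 = 1*161 + 38 = 199.
  i=7: a_7=1, p_7 = 1*7075 + 5724 = 12799, q_7 = 1*199 + 161 = 360.
Check: 12799^2 - 1264*360^2 = 163814401 - 163814400 = 1, so (x, y) = (12799, 360) solves the equation, and by the theorem it is the least positive solution.

(x, y) = (12799, 360)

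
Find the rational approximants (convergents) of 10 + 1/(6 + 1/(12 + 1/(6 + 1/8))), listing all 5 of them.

10/1, 61/6, 742/73, 4513/444, 36846/3625

Using the convergent recurrence p_i = a_i*p_{i-1} + p_{i-2}, q_i = a_i*q_{i-1} + q_{i-2} with p_{-2}=0, p_{-1}=1, q_{-2}=1, q_{-1}=0:
  i=0: a_0=10, p_0 = 10*1 + 0 = 10, q_0 = 10*0 + 1 = 1.
  i=1: a_1=6, p_1 = 6*10 + 1 = 61, q_1 = 6*1 + 0 = 6.
  i=2: a_2=12, p_2 = 12*61 + 10 = 742, q_2 = 12*6 + 1 = 73.
  i=3: a_3=6, p_3 = 6*742 + 61 = 4513, q_3 = 6*73 + 6 = 444.
  i=4: a_4=8, p_4 = 8*4513 + 742 = 36846, q_4 = 8*444 + 73 = 3625.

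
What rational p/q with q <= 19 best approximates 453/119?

61/16

Expand x = 453/119 as a continued fraction with the Euclidean algorithm:
  453 = 3*119 + 96, so a_0 = 3.
  119 = 1*96 + 23, so a_1 = 1.
  96 = 4*23 + 4, so a_2 = 4.
  23 = 5*4 + 3, so a_3 = 5.
  4 = 1*3 + 1, so a_4 = 1.
  3 = 3*1 + 0, so a_5 = 3.
so x = [3; 1, 4, 5, 1, 3].
Convergents (p_i = a_i*p_{i-1} + p_{i-2}, q_i = a_i*q_{i-1} + q_{i-2} with p_{-2}=0, p_{-1}=1, q_{-2}=1, q_{-1}=0), until the denominator exceeds 19:
  i=0: a_0=3, p_0 = 3*1 + 0 = 3, q_0 = 3*0 + 1 = 1.
  i=1: a_1=1, p_1 = 1*3 + 1 = 4, q_1 = 1*1 + 0 = 1.
  i=2: a_2=4, p_2 = 4*4 + 3 = 19, q_2 = 4*1 + 1 = 5.
  i=3: a_3=5, p_3 = 5*19 + 4 = 99, q_3 = 5*5 + 1 = 26.
q_3 = 26 > 19, so the last convergent with denominator <= 19 is p_2/q_2 = 19/5.
The closest fraction with denominator <= 19 is either p_2/q_2 or the intermediate fraction (k*p_2 + p_1)/(k*q_2 + q_1) with the largest k >= 1 whose denominator stays <= 19; these approach x as k grows, and every other convergent or intermediate fraction in range is farther away.
Largest k: floor((19 - q_1)/q_2) = floor((19 - 1)/5) = 3.
That gives (3*19 + 4)/(3*5 + 1) = 61/16.
Compare the errors: |x - 19/5| = |453*5 - 19*119|/(119*5) = 4/595, and |x - 61/16| = |453*16 - 61*119|/(119*16) = 11/1904.
Cross-multiplying, 11*595 = 6545 < 7616 = 4*1904, so 11/1904 is smaller: the intermediate fraction 61/16 is closer to x than 19/5.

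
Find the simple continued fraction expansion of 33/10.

[3; 3, 3]

Run the Euclidean algorithm on 33 and 10; the successive quotients are the partial quotients a_0, a_1, ... (each step inverts the fractional part left over by the previous one):
  33 = 3*10 + 3, so a_0 = 3.
  10 = 3*3 + 1, so a_1 = 3.
  3 = 3*1 + 0, so a_2 = 3.
The remainder reaches 0 after 3 divisions, so the expansion has 3 partial quotients, read off in order.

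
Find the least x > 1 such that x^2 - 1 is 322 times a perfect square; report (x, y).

(x, y) = (323, 18)

First expand sqrt(322) as a continued fraction. With x_i = (sqrt(322) + m_i)/d_i and (m_0, d_0) = (0, 1): a_0 = floor(sqrt(322)) = 17, since 17^2 = 289 <= 322 < 324 = 18^2.
Iterate m_{i+1} = d_i*a_i - m_i, d_{i+1} = (322 - m_{i+1}^2)/d_i, a_{i+1} = floor((a_0 + m_{i+1})/d_{i+1}):
  m_1 = 1*17 - 0 = 17, d_1 = (322 - 17^2)/1 = 33/1 = 33, a_1 = floor((17 + 17)/33) = 1.
  m_2 = 33*1 - 17 = 16, d_2 = (322 - 16^2)/33 = 66/33 = 2, a_2 = floor((17 + 16)/2) = 16.
  m_3 = 2*16 - 16 = 16, d_3 = (322 - 16^2)/2 = 66/2 = 33, a_3 = floor((17 + 16)/33) = 1.
  m_4 = 33*1 - 16 = 17, d_4 = (322 - 17^2)/33 = 33/33 = 1, a_4 = floor((17 + 17)/1) = 34.
  m_5 = 1*34 - 17 = 17, d_5 = (322 - 17^2)/1 = 33/1 = 33: (m_5, d_5) = (m_1, d_1) = (17, 33), so from here the quotients repeat a_1, ..., a_4; the period length is 4.
So sqrt(322) = [17; (1, 16, 1, 34)] with period length k = 4.
k is even, so the fundamental solution of x^2 - 322y^2 = 1 is (p_{k-1}, q_{k-1}) = (p_3, q_3); compute convergents through index 3.
Convergents (p_i = a_i*p_{i-1} + p_{i-2}, q_i = a_i*q_{i-1} + q_{i-2} with p_{-2}=0, p_{-1}=1, q_{-2}=1, q_{-1}=0):
  i=0: a_0=17, p_0 = 17*1 + 0 = 17, q_0 = 17*0 + 1 = 1.
  i=1: a_1=1, p_1 = 1*17 + 1 = 18, q_1 = 1*1 + 0 = 1.
  i=2: a_2=16, p_2 = 16*18 + 17 = 305, q_2 = 16*1 + 1 = 17.
  i=3: a_3=1, p_3 = 1*305 + 18 = 323, q_3 = 1*17 + 1 = 18.
Check: 323^2 - 322*18^2 = 104329 - 104328 = 1, so (x, y) = (323, 18) solves the equation, and by the theorem it is the least positive solution.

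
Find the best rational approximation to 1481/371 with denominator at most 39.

Expand x = 1481/371 as a continued fraction with the Euclidean algorithm:
  1481 = 3*371 + 368, so a_0 = 3.
  371 = 1*368 + 3, so a_1 = 1.
  368 = 122*3 + 2, so a_2 = 122.
  3 = 1*2 + 1, so a_3 = 1.
  2 = 2*1 + 0, so a_4 = 2.
so x = [3; 1, 122, 1, 2].
Convergents (p_i = a_i*p_{i-1} + p_{i-2}, q_i = a_i*q_{i-1} + q_{i-2} with p_{-2}=0, p_{-1}=1, q_{-2}=1, q_{-1}=0), until the denominator exceeds 39:
  i=0: a_0=3, p_0 = 3*1 + 0 = 3, q_0 = 3*0 + 1 = 1.
  i=1: a_1=1, p_1 = 1*3 + 1 = 4, q_1 = 1*1 + 0 = 1.
  i=2: a_2=122, p_2 = 122*4 + 3 = 491, q_2 = 122*1 + 1 = 123.
q_2 = 123 > 39, so the last convergent with denominator <= 39 is p_1/q_1 = 4/1.
The closest fraction with denominator <= 39 is either p_1/q_1 or the intermediate fraction (k*p_1 + p_0)/(k*q_1 + q_0) with the largest k >= 1 whose denominator stays <= 39; these approach x as k grows, and every other convergent or intermediate fraction in range is farther away.
Largest k: floor((39 - q_0)/q_1) = floor((39 - 1)/1) = 38.
That gives (38*4 + 3)/(38*1 + 1) = 155/39.
Compare the errors: |x - 4/1| = |1481*1 - 4*371|/(371*1) = 3/371, and |x - 155/39| = |1481*39 - 155*371|/(371*39) = 254/14469.
Cross-multiplying, 3*14469 = 43407 < 94234 = 254*371, so 3/371 is smaller: the convergent 4/1 is closer to x than 155/39.

4/1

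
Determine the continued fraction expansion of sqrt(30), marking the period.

Write x_i = (sqrt(30) + m_i)/d_i with (m_0, d_0) = (0, 1). a_0 = floor(sqrt(30)) = 5, since 5^2 = 25 <= 30 < 36 = 6^2.
Iterate m_{i+1} = d_i*a_i - m_i, d_{i+1} = (30 - m_{i+1}^2)/d_i, a_{i+1} = floor((a_0 + m_{i+1})/d_{i+1}):
  m_1 = 1*5 - 0 = 5, d_1 = (30 - 5^2)/1 = 5/1 = 5, a_1 = floor((5 + 5)/5) = 2.
  m_2 = 5*2 - 5 = 5, d_2 = (30 - 5^2)/5 = 5/5 = 1, a_2 = floor((5 + 5)/1) = 10.
  m_3 = 1*10 - 5 = 5, d_3 = (30 - 5^2)/1 = 5/1 = 5: (m_3, d_3) = (m_1, d_1) = (5, 5), so from here the quotients repeat a_1, a_2; the period length is 2.
Hence the expansion of sqrt(30) is a_0 = 5 followed by the repeating block 2, 10 (period 2).

[5; (2, 10)]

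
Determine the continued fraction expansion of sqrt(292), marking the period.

[17; (11, 2, 1, 3, 8, 3, 1, 2, 11, 34)]

Write x_i = (sqrt(292) + m_i)/d_i with (m_0, d_0) = (0, 1). a_0 = floor(sqrt(292)) = 17, since 17^2 = 289 <= 292 < 324 = 18^2.
Iterate m_{i+1} = d_i*a_i - m_i, d_{i+1} = (292 - m_{i+1}^2)/d_i, a_{i+1} = floor((a_0 + m_{i+1})/d_{i+1}):
  m_1 = 1*17 - 0 = 17, d_1 = (292 - 17^2)/1 = 3/1 = 3, a_1 = floor((17 + 17)/3) = 11.
  m_2 = 3*11 - 17 = 16, d_2 = (292 - 16^2)/3 = 36/3 = 12, a_2 = floor((17 + 16)/12) = 2.
  m_3 = 12*2 - 16 = 8, d_3 = (292 - 8^2)/12 = 228/12 = 19, a_3 = floor((17 + 8)/19) = 1.
  m_4 = 19*1 - 8 = 11, d_4 = (292 - 11^2)/19 = 171/19 = 9, a_4 = floor((17 + 11)/9) = 3.
  m_5 = 9*3 - 11 = 16, d_5 = (292 - 16^2)/9 = 36/9 = 4, a_5 = floor((17 + 16)/4) = 8.
  m_6 = 4*8 - 16 = 16, d_6 = (292 - 16^2)/4 = 36/4 = 9, a_6 = floor((17 + 16)/9) = 3.
  m_7 = 9*3 - 16 = 11, d_7 = (292 - 11^2)/9 = 171/9 = 19, a_7 = floor((17 + 11)/19) = 1.
  m_8 = 19*1 - 11 = 8, d_8 = (292 - 8^2)/19 = 228/19 = 12, a_8 = floor((17 + 8)/12) = 2.
  m_9 = 12*2 - 8 = 16, d_9 = (292 - 16^2)/12 = 36/12 = 3, a_9 = floor((17 + 16)/3) = 11.
  m_10 = 3*11 - 16 = 17, d_10 = (292 - 17^2)/3 = 3/3 = 1, a_10 = floor((17 + 17)/1) = 34.
  m_11 = 1*34 - 17 = 17, d_11 = (292 - 17^2)/1 = 3/1 = 3: (m_11, d_11) = (m_1, d_1) = (17, 3), so from here the quotients repeat a_1, ..., a_10; the period length is 10.
Hence the expansion of sqrt(292) is a_0 = 17 followed by the repeating block 11, 2, 1, 3, 8, 3, 1, 2, 11, 34 (period 10).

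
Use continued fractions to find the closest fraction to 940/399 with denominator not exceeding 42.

Expand x = 940/399 as a continued fraction with the Euclidean algorithm:
  940 = 2*399 + 142, so a_0 = 2.
  399 = 2*142 + 115, so a_1 = 2.
  142 = 1*115 + 27, so a_2 = 1.
  115 = 4*27 + 7, so a_3 = 4.
  27 = 3*7 + 6, so a_4 = 3.
  7 = 1*6 + 1, so a_5 = 1.
  6 = 6*1 + 0, so a_6 = 6.
so x = [2; 2, 1, 4, 3, 1, 6].
Convergents (p_i = a_i*p_{i-1} + p_{i-2}, q_i = a_i*q_{i-1} + q_{i-2} with p_{-2}=0, p_{-1}=1, q_{-2}=1, q_{-1}=0), until the denominator exceeds 42:
  i=0: a_0=2, p_0 = 2*1 + 0 = 2, q_0 = 2*0 + 1 = 1.
  i=1: a_1=2, p_1 = 2*2 + 1 = 5, q_1 = 2*1 + 0 = 2.
  i=2: a_2=1, p_2 = 1*5 + 2 = 7, q_2 = 1*2 + 1 = 3.
  i=3: a_3=4, p_3 = 4*7 + 5 = 33, q_3 = 4*3 + 2 = 14.
  i=4: a_4=3, p_4 = 3*33 + 7 = 106, q_4 = 3*14 + 3 = 45.
q_4 = 45 > 42, so the last convergent with denominator <= 42 is p_3/q_3 = 33/14.
The closest fraction with denominator <= 42 is either p_3/q_3 or the intermediate fraction (k*p_3 + p_2)/(k*q_3 + q_2) with the largest k >= 1 whose denominator stays <= 42; these approach x as k grows, and every other convergent or intermediate fraction in range is farther away.
Largest k: floor((42 - q_2)/q_3) = floor((42 - 3)/14) = 2.
That gives (2*33 + 7)/(2*14 + 3) = 73/31.
Compare the errors: |x - 33/14| = |940*14 - 33*399|/(399*14) = 7/5586, and |x - 73/31| = |940*31 - 73*399|/(399*31) = 13/12369.
Cross-multiplying, 13*5586 = 72618 < 86583 = 7*12369, so 13/12369 is smaller: the intermediate fraction 73/31 is closer to x than 33/14.

73/31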